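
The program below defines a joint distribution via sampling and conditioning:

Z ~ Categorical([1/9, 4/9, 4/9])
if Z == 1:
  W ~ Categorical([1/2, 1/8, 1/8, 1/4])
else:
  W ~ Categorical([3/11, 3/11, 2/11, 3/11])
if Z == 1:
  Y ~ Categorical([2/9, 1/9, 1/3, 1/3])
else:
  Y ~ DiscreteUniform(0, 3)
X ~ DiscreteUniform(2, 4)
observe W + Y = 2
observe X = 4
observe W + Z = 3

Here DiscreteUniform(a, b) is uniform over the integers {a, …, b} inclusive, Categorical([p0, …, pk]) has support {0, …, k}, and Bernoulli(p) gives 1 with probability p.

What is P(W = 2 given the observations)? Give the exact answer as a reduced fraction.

Enumerate traces; 2 have nonzero weight after conditioning:
  (Z=1, W=2, Y=0, X=4) weight 1/243
  (Z=2, W=1, Y=1, X=4) weight 1/99
Group by W:
  weight(W=1) = 1/99
  weight(W=2) = 1/243
Total weight = 1/99 + 1/243 = 38/2673
P(W=1 | obs) = 1/99 / 38/2673 = 27/38
P(W=2 | obs) = 1/243 / 38/2673 = 11/38

P(W = 2 | obs) = 11/38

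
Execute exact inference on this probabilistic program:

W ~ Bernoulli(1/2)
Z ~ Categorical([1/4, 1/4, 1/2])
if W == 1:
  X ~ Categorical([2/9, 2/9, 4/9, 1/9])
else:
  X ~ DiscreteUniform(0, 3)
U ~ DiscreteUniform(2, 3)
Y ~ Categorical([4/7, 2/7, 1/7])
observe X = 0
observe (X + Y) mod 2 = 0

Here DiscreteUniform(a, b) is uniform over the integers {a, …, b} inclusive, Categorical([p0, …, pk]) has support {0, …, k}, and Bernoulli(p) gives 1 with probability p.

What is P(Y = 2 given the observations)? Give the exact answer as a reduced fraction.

Enumerate traces; 24 have nonzero weight after conditioning:
  (W=0, Z=0, X=0, U=2, Y=0) weight 1/112
  (W=0, Z=0, X=0, U=2, Y=2) weight 1/448
  (W=0, Z=0, X=0, U=3, Y=0) weight 1/112
  (W=0, Z=0, X=0, U=3, Y=2) weight 1/448
  (W=0, Z=1, X=0, U=2, Y=0) weight 1/112
  (W=0, Z=1, X=0, U=2, Y=2) weight 1/448
  (W=0, Z=1, X=0, U=3, Y=0) weight 1/112
  (W=0, Z=1, X=0, U=3, Y=2) weight 1/448
  … 16 more
Group by Y:
  weight(Y=0) = 17/126
  weight(Y=2) = 17/504
Total weight = 17/126 + 17/504 = 85/504
P(Y=0 | obs) = 17/126 / 85/504 = 4/5
P(Y=2 | obs) = 17/504 / 85/504 = 1/5

P(Y = 2 | obs) = 1/5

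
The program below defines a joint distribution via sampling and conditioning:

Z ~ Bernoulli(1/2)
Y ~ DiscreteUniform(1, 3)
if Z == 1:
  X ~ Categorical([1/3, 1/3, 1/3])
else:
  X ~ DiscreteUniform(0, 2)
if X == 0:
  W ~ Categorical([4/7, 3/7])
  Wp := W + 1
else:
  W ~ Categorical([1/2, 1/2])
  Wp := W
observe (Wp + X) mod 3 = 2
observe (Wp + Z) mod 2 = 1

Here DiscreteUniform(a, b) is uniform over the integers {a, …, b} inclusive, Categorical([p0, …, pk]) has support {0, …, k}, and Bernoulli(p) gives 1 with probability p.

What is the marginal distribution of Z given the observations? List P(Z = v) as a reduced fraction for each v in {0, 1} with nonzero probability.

Enumerate traces; 9 have nonzero weight after conditioning:
  (Z=0, Y=1, X=1, W=1) weight 1/36
  (Z=0, Y=2, X=1, W=1) weight 1/36
  (Z=0, Y=3, X=1, W=1) weight 1/36
  (Z=1, Y=1, X=0, W=1) weight 1/42
  (Z=1, Y=1, X=2, W=0) weight 1/36
  (Z=1, Y=2, X=0, W=1) weight 1/42
  (Z=1, Y=2, X=2, W=0) weight 1/36
  (Z=1, Y=3, X=0, W=1) weight 1/42
  … 1 more
Group by Z:
  weight(Z=0) = 1/12
  weight(Z=1) = 13/84
Total weight = 1/12 + 13/84 = 5/21
P(Z=0 | obs) = 1/12 / 5/21 = 7/20
P(Z=1 | obs) = 13/84 / 5/21 = 13/20

P(Z=0) = 7/20, P(Z=1) = 13/20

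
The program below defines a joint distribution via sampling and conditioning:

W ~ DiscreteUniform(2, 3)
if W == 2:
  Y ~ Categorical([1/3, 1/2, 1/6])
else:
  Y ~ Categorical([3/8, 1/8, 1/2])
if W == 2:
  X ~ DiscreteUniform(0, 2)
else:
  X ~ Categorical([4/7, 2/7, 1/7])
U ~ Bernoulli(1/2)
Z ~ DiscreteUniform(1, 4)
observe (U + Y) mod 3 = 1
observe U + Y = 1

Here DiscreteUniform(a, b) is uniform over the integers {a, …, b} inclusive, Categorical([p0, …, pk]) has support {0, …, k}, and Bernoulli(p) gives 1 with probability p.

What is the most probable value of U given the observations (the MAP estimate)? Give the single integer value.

Enumerate traces; 48 have nonzero weight after conditioning:
  (W=2, Y=0, X=0, U=1, Z=1) weight 1/144
  (W=2, Y=0, X=0, U=1, Z=2) weight 1/144
  (W=2, Y=0, X=0, U=1, Z=3) weight 1/144
  (W=2, Y=0, X=0, U=1, Z=4) weight 1/144
  (W=2, Y=0, X=1, U=1, Z=1) weight 1/144
  (W=2, Y=0, X=1, U=1, Z=2) weight 1/144
  (W=2, Y=0, X=1, U=1, Z=3) weight 1/144
  (W=2, Y=0, X=1, U=1, Z=4) weight 1/144
  (W=2, Y=1, X=0, U=0, Z=1) weight 1/96
  … 39 more
Group by U:
  weight(U=0) = 5/32
  weight(U=1) = 17/96
Total weight = 5/32 + 17/96 = 1/3
P(U=0 | obs) = 5/32 / 1/3 = 15/32
P(U=1 | obs) = 17/96 / 1/3 = 17/32
argmax = 1

argmax_v P(U = v | obs) = 1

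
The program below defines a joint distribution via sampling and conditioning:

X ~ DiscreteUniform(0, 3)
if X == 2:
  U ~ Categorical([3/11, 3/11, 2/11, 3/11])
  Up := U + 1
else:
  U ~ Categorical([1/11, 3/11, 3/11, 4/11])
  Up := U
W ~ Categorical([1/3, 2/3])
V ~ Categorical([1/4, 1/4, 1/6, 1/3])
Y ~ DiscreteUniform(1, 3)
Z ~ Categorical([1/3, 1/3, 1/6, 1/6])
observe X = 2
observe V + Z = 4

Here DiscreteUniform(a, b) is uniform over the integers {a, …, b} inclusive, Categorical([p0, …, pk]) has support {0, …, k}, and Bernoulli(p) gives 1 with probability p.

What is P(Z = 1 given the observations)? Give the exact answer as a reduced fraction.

P(Z = 1 | obs) = 8/13

Enumerate traces; 72 have nonzero weight after conditioning:
  (X=2, U=0, W=0, V=1, Y=1, Z=3) weight 1/3168
  (X=2, U=0, W=0, V=1, Y=2, Z=3) weight 1/3168
  (X=2, U=0, W=0, V=1, Y=3, Z=3) weight 1/3168
  (X=2, U=0, W=0, V=2, Y=1, Z=2) weight 1/4752
  (X=2, U=0, W=0, V=2, Y=2, Z=2) weight 1/4752
  (X=2, U=0, W=0, V=2, Y=3, Z=2) weight 1/4752
  (X=2, U=0, W=0, V=3, Y=1, Z=1) weight 1/1188
  (X=2, U=0, W=0, V=3, Y=2, Z=1) weight 1/1188
  … 64 more
Group by Z:
  weight(Z=1) = 1/36
  weight(Z=2) = 1/144
  weight(Z=3) = 1/96
Total weight = 1/36 + 1/144 + 1/96 = 13/288
P(Z=1 | obs) = 1/36 / 13/288 = 8/13
P(Z=2 | obs) = 1/144 / 13/288 = 2/13
P(Z=3 | obs) = 1/96 / 13/288 = 3/13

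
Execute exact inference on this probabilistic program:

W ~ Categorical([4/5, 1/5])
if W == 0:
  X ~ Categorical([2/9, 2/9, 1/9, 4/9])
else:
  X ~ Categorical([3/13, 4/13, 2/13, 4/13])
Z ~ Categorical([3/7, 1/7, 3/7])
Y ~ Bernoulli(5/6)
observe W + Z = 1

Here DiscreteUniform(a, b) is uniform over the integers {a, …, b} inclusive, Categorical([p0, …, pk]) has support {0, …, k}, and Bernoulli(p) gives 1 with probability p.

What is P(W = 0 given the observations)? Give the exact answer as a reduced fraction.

P(W = 0 | obs) = 4/7

Enumerate traces; 16 have nonzero weight after conditioning:
  (W=0, X=0, Z=1, Y=0) weight 4/945
  (W=0, X=0, Z=1, Y=1) weight 4/189
  (W=0, X=1, Z=1, Y=0) weight 4/945
  (W=0, X=1, Z=1, Y=1) weight 4/189
  (W=0, X=2, Z=1, Y=0) weight 2/945
  (W=0, X=2, Z=1, Y=1) weight 2/189
  (W=0, X=3, Z=1, Y=0) weight 8/945
  (W=0, X=3, Z=1, Y=1) weight 8/189
  (W=1, X=0, Z=0, Y=0) weight 3/910
  … 7 more
Group by W:
  weight(W=0) = 4/35
  weight(W=1) = 3/35
Total weight = 4/35 + 3/35 = 1/5
P(W=0 | obs) = 4/35 / 1/5 = 4/7
P(W=1 | obs) = 3/35 / 1/5 = 3/7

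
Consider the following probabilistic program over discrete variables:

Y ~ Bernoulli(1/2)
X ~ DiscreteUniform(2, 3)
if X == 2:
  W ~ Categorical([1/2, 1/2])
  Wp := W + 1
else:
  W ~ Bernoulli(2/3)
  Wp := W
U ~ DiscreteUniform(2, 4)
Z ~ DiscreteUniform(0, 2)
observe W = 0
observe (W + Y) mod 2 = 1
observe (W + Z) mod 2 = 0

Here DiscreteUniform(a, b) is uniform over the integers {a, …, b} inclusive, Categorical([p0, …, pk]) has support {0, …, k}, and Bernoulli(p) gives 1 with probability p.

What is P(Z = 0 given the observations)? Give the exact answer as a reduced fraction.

P(Z = 0 | obs) = 1/2

Enumerate traces; 12 have nonzero weight after conditioning:
  (Y=1, X=2, W=0, U=2, Z=0) weight 1/72
  (Y=1, X=2, W=0, U=2, Z=2) weight 1/72
  (Y=1, X=2, W=0, U=3, Z=0) weight 1/72
  (Y=1, X=2, W=0, U=3, Z=2) weight 1/72
  (Y=1, X=2, W=0, U=4, Z=0) weight 1/72
  (Y=1, X=2, W=0, U=4, Z=2) weight 1/72
  (Y=1, X=3, W=0, U=2, Z=0) weight 1/108
  (Y=1, X=3, W=0, U=2, Z=2) weight 1/108
  … 4 more
Group by Z:
  weight(Z=0) = 5/72
  weight(Z=2) = 5/72
Total weight = 5/72 + 5/72 = 5/36
P(Z=0 | obs) = 5/72 / 5/36 = 1/2
P(Z=2 | obs) = 5/72 / 5/36 = 1/2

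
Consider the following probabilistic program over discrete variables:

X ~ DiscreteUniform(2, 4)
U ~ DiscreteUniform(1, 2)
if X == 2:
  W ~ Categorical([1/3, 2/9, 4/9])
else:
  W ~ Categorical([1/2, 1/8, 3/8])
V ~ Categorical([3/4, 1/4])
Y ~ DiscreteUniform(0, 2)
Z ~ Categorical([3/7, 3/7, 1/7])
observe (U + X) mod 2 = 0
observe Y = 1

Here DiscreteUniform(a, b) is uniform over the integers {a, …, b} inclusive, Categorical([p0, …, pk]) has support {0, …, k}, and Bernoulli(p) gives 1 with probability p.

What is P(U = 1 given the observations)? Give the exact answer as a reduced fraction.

Enumerate traces; 54 have nonzero weight after conditioning:
  (X=2, U=2, W=0, V=0, Y=1, Z=0) weight 1/168
  (X=2, U=2, W=0, V=0, Y=1, Z=1) weight 1/168
  (X=2, U=2, W=0, V=0, Y=1, Z=2) weight 1/504
  (X=2, U=2, W=0, V=1, Y=1, Z=0) weight 1/504
  (X=2, U=2, W=0, V=1, Y=1, Z=1) weight 1/504
  (X=2, U=2, W=0, V=1, Y=1, Z=2) weight 1/1512
  (X=2, U=2, W=1, V=0, Y=1, Z=0) weight 1/252
  (X=2, U=2, W=1, V=0, Y=1, Z=1) weight 1/252
  (X=3, U=1, W=0, V=0, Y=1, Z=0) weight 1/112
  … 45 more
Group by U:
  weight(U=1) = 1/18
  weight(U=2) = 1/9
Total weight = 1/18 + 1/9 = 1/6
P(U=1 | obs) = 1/18 / 1/6 = 1/3
P(U=2 | obs) = 1/9 / 1/6 = 2/3

P(U = 1 | obs) = 1/3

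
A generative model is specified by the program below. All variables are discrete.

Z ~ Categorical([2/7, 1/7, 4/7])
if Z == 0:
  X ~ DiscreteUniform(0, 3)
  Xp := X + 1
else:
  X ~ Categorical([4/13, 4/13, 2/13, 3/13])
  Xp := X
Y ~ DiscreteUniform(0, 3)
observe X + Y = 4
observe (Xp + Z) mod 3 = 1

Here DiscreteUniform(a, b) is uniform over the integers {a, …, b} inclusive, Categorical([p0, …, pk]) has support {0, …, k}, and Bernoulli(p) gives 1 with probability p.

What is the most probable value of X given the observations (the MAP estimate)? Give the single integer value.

argmax_v P(X = v | obs) = 3

Enumerate traces; 3 have nonzero weight after conditioning:
  (Z=0, X=3, Y=1) weight 1/56
  (Z=1, X=3, Y=1) weight 3/364
  (Z=2, X=2, Y=2) weight 2/91
Group by X:
  weight(X=2) = 2/91
  weight(X=3) = 19/728
Total weight = 2/91 + 19/728 = 5/104
P(X=2 | obs) = 2/91 / 5/104 = 16/35
P(X=3 | obs) = 19/728 / 5/104 = 19/35
argmax = 3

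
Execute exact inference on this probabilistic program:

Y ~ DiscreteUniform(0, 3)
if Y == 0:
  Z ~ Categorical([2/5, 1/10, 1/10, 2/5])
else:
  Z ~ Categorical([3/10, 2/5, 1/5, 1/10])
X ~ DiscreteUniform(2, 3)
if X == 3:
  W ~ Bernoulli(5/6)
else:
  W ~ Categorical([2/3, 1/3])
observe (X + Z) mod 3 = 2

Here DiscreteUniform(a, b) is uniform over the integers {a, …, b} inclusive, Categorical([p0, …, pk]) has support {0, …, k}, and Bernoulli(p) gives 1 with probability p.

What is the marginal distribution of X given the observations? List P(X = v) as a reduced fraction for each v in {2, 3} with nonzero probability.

Enumerate traces; 24 have nonzero weight after conditioning:
  (Y=0, Z=0, X=2, W=0) weight 1/30
  (Y=0, Z=0, X=2, W=1) weight 1/60
  (Y=0, Z=2, X=3, W=0) weight 1/480
  (Y=0, Z=2, X=3, W=1) weight 1/96
  (Y=0, Z=3, X=2, W=0) weight 1/30
  (Y=0, Z=3, X=2, W=1) weight 1/60
  (Y=1, Z=0, X=2, W=0) weight 1/40
  (Y=1, Z=0, X=2, W=1) weight 1/80
  … 16 more
Group by X:
  weight(X=2) = 1/4
  weight(X=3) = 7/80
Total weight = 1/4 + 7/80 = 27/80
P(X=2 | obs) = 1/4 / 27/80 = 20/27
P(X=3 | obs) = 7/80 / 27/80 = 7/27

P(X=2) = 20/27, P(X=3) = 7/27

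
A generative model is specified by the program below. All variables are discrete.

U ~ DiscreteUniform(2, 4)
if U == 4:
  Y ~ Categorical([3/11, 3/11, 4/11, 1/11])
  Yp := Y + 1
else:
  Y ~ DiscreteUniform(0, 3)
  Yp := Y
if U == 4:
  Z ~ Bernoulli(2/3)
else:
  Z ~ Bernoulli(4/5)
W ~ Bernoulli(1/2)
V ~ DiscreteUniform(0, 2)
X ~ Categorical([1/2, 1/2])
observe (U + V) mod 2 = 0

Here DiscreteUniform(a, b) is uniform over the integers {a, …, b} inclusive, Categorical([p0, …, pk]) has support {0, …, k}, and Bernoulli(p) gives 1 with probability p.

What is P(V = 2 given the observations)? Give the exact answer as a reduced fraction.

Enumerate traces; 160 have nonzero weight after conditioning:
  (U=2, Y=0, Z=0, W=0, V=0, X=0) weight 1/720
  (U=2, Y=0, Z=0, W=0, V=0, X=1) weight 1/720
  (U=2, Y=0, Z=0, W=0, V=2, X=0) weight 1/720
  (U=2, Y=0, Z=0, W=0, V=2, X=1) weight 1/720
  (U=2, Y=0, Z=0, W=1, V=0, X=0) weight 1/720
  (U=2, Y=0, Z=0, W=1, V=0, X=1) weight 1/720
  (U=2, Y=0, Z=0, W=1, V=2, X=0) weight 1/720
  (U=2, Y=0, Z=0, W=1, V=2, X=1) weight 1/720
  (U=3, Y=0, Z=0, W=0, V=1, X=0) weight 1/720
  … 151 more
Group by V:
  weight(V=0) = 2/9
  weight(V=1) = 1/9
  weight(V=2) = 2/9
Total weight = 2/9 + 1/9 + 2/9 = 5/9
P(V=0 | obs) = 2/9 / 5/9 = 2/5
P(V=1 | obs) = 1/9 / 5/9 = 1/5
P(V=2 | obs) = 2/9 / 5/9 = 2/5

P(V = 2 | obs) = 2/5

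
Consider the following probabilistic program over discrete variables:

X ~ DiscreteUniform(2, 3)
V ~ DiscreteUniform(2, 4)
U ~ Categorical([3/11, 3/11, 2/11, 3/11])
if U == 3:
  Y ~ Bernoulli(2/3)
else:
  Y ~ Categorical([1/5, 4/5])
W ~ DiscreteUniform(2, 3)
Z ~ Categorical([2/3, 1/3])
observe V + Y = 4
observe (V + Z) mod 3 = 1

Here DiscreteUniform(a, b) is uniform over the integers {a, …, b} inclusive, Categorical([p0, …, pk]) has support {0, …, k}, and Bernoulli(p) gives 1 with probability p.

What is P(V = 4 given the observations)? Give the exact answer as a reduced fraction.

P(V = 4 | obs) = 13/34

Enumerate traces; 32 have nonzero weight after conditioning:
  (X=2, V=3, U=0, Y=1, W=2, Z=1) weight 1/165
  (X=2, V=3, U=0, Y=1, W=3, Z=1) weight 1/165
  (X=2, V=3, U=1, Y=1, W=2, Z=1) weight 1/165
  (X=2, V=3, U=1, Y=1, W=3, Z=1) weight 1/165
  (X=2, V=3, U=2, Y=1, W=2, Z=1) weight 2/495
  (X=2, V=3, U=2, Y=1, W=3, Z=1) weight 2/495
  (X=2, V=3, U=3, Y=1, W=2, Z=1) weight 1/198
  (X=2, V=3, U=3, Y=1, W=3, Z=1) weight 1/198
  (X=2, V=4, U=0, Y=0, W=2, Z=0) weight 1/330
  … 23 more
Group by V:
  weight(V=3) = 14/165
  weight(V=4) = 26/495
Total weight = 14/165 + 26/495 = 68/495
P(V=3 | obs) = 14/165 / 68/495 = 21/34
P(V=4 | obs) = 26/495 / 68/495 = 13/34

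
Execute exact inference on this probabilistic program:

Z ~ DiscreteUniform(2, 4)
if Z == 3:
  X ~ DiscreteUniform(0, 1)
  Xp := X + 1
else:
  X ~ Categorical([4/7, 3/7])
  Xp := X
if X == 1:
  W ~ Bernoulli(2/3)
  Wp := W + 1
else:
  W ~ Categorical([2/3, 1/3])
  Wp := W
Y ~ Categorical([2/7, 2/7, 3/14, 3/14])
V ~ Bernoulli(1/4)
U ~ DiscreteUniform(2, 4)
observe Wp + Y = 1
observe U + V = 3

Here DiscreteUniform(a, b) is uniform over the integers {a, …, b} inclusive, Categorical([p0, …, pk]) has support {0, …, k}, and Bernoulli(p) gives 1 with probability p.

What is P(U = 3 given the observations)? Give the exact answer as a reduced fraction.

P(U = 3 | obs) = 3/4

Enumerate traces; 18 have nonzero weight after conditioning:
  (Z=2, X=0, W=0, Y=1, V=0, U=3) weight 4/441
  (Z=2, X=0, W=0, Y=1, V=1, U=2) weight 4/1323
  (Z=2, X=0, W=1, Y=0, V=0, U=3) weight 2/441
  (Z=2, X=0, W=1, Y=0, V=1, U=2) weight 2/1323
  (Z=2, X=1, W=0, Y=0, V=0, U=3) weight 1/294
  (Z=2, X=1, W=0, Y=0, V=1, U=2) weight 1/882
  (Z=3, X=0, W=0, Y=1, V=0, U=3) weight 1/126
  (Z=3, X=0, W=0, Y=1, V=1, U=2) weight 1/378
  … 10 more
Group by U:
  weight(U=2) = 22/1323
  weight(U=3) = 22/441
Total weight = 22/1323 + 22/441 = 88/1323
P(U=2 | obs) = 22/1323 / 88/1323 = 1/4
P(U=3 | obs) = 22/441 / 88/1323 = 3/4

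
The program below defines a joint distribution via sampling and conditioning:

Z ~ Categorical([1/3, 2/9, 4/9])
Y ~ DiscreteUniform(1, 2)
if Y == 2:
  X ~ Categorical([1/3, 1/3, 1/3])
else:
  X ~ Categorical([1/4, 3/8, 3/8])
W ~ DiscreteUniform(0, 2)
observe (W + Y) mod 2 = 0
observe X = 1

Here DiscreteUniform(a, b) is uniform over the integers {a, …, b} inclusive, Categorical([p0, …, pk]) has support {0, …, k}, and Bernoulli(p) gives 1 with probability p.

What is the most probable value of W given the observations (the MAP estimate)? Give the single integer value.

argmax_v P(W = v | obs) = 1

Enumerate traces; 9 have nonzero weight after conditioning:
  (Z=0, Y=1, X=1, W=1) weight 1/48
  (Z=0, Y=2, X=1, W=0) weight 1/54
  (Z=0, Y=2, X=1, W=2) weight 1/54
  (Z=1, Y=1, X=1, W=1) weight 1/72
  (Z=1, Y=2, X=1, W=0) weight 1/81
  (Z=1, Y=2, X=1, W=2) weight 1/81
  (Z=2, Y=1, X=1, W=1) weight 1/36
  (Z=2, Y=2, X=1, W=0) weight 2/81
  … 1 more
Group by W:
  weight(W=0) = 1/18
  weight(W=1) = 1/16
  weight(W=2) = 1/18
Total weight = 1/18 + 1/16 + 1/18 = 25/144
P(W=0 | obs) = 1/18 / 25/144 = 8/25
P(W=1 | obs) = 1/16 / 25/144 = 9/25
P(W=2 | obs) = 1/18 / 25/144 = 8/25
argmax = 1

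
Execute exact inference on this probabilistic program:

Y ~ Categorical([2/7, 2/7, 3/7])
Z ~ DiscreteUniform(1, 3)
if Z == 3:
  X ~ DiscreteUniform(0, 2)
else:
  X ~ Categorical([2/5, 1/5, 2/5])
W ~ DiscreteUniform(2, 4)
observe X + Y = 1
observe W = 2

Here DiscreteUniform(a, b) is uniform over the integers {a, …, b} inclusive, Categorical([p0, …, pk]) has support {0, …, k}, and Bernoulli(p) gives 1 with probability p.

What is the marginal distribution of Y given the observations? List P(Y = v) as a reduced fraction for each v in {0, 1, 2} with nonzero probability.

Enumerate traces; 6 have nonzero weight after conditioning:
  (Y=0, Z=1, X=1, W=2) weight 2/315
  (Y=0, Z=2, X=1, W=2) weight 2/315
  (Y=0, Z=3, X=1, W=2) weight 2/189
  (Y=1, Z=1, X=0, W=2) weight 4/315
  (Y=1, Z=2, X=0, W=2) weight 4/315
  (Y=1, Z=3, X=0, W=2) weight 2/189
Group by Y:
  weight(Y=0) = 22/945
  weight(Y=1) = 34/945
Total weight = 22/945 + 34/945 = 8/135
P(Y=0 | obs) = 22/945 / 8/135 = 11/28
P(Y=1 | obs) = 34/945 / 8/135 = 17/28

P(Y=0) = 11/28, P(Y=1) = 17/28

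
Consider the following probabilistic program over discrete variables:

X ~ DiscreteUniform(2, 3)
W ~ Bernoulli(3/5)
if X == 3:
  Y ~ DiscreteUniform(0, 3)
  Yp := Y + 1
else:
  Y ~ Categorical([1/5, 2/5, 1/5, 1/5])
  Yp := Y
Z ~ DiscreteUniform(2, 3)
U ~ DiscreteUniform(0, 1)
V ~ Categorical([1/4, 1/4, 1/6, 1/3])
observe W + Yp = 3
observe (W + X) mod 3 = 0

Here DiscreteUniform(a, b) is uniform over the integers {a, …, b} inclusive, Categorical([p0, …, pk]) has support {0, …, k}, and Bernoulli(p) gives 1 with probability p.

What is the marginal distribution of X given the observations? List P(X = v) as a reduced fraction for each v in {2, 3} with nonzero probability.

P(X=2) = 6/11, P(X=3) = 5/11

Enumerate traces; 32 have nonzero weight after conditioning:
  (X=2, W=1, Y=2, Z=2, U=0, V=0) weight 3/800
  (X=2, W=1, Y=2, Z=2, U=0, V=1) weight 3/800
  (X=2, W=1, Y=2, Z=2, U=0, V=2) weight 1/400
  (X=2, W=1, Y=2, Z=2, U=0, V=3) weight 1/200
  (X=2, W=1, Y=2, Z=2, U=1, V=0) weight 3/800
  (X=2, W=1, Y=2, Z=2, U=1, V=1) weight 3/800
  (X=2, W=1, Y=2, Z=2, U=1, V=2) weight 1/400
  (X=2, W=1, Y=2, Z=2, U=1, V=3) weight 1/200
  (X=3, W=0, Y=2, Z=2, U=0, V=0) weight 1/320
  … 23 more
Group by X:
  weight(X=2) = 3/50
  weight(X=3) = 1/20
Total weight = 3/50 + 1/20 = 11/100
P(X=2 | obs) = 3/50 / 11/100 = 6/11
P(X=3 | obs) = 1/20 / 11/100 = 5/11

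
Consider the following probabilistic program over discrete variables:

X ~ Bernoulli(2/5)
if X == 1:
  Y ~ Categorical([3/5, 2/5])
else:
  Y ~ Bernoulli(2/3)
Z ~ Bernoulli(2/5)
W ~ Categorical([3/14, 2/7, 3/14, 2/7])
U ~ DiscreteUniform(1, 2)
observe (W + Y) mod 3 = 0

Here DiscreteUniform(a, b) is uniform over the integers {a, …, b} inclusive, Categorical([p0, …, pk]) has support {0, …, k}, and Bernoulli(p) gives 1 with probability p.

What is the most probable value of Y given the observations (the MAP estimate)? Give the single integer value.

Enumerate traces; 24 have nonzero weight after conditioning:
  (X=0, Y=0, Z=0, W=0, U=1) weight 9/700
  (X=0, Y=0, Z=0, W=0, U=2) weight 9/700
  (X=0, Y=0, Z=0, W=3, U=1) weight 3/175
  (X=0, Y=0, Z=0, W=3, U=2) weight 3/175
  (X=0, Y=0, Z=1, W=0, U=1) weight 3/350
  (X=0, Y=0, Z=1, W=0, U=2) weight 3/350
  (X=0, Y=0, Z=1, W=3, U=1) weight 2/175
  (X=0, Y=0, Z=1, W=3, U=2) weight 2/175
  (X=0, Y=1, Z=0, W=2, U=1) weight 9/350
  … 15 more
Group by Y:
  weight(Y=0) = 11/50
  weight(Y=1) = 3/25
Total weight = 11/50 + 3/25 = 17/50
P(Y=0 | obs) = 11/50 / 17/50 = 11/17
P(Y=1 | obs) = 3/25 / 17/50 = 6/17
argmax = 0

argmax_v P(Y = v | obs) = 0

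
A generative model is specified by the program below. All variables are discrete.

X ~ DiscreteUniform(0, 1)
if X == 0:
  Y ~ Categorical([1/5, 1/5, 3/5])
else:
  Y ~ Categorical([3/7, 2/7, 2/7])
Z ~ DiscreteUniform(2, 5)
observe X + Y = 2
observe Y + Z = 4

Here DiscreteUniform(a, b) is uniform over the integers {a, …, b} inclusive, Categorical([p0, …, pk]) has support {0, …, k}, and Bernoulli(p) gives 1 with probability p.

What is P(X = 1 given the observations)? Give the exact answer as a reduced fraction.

P(X = 1 | obs) = 10/31

Enumerate traces; 2 have nonzero weight after conditioning:
  (X=0, Y=2, Z=2) weight 3/40
  (X=1, Y=1, Z=3) weight 1/28
Group by X:
  weight(X=0) = 3/40
  weight(X=1) = 1/28
Total weight = 3/40 + 1/28 = 31/280
P(X=0 | obs) = 3/40 / 31/280 = 21/31
P(X=1 | obs) = 1/28 / 31/280 = 10/31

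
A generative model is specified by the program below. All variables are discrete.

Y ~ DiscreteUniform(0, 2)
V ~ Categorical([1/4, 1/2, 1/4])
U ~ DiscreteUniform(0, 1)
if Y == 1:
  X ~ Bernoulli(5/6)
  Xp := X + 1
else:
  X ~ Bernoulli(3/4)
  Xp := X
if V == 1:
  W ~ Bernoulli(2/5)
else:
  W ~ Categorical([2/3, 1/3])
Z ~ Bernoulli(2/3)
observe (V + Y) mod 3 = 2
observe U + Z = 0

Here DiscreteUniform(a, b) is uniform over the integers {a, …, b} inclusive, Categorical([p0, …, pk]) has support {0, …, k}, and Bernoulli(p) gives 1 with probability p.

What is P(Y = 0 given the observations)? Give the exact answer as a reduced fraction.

Enumerate traces; 12 have nonzero weight after conditioning:
  (Y=0, V=2, U=0, X=0, W=0, Z=0) weight 1/432
  (Y=0, V=2, U=0, X=0, W=1, Z=0) weight 1/864
  (Y=0, V=2, U=0, X=1, W=0, Z=0) weight 1/144
  (Y=0, V=2, U=0, X=1, W=1, Z=0) weight 1/288
  (Y=1, V=1, U=0, X=0, W=0, Z=0) weight 1/360
  (Y=1, V=1, U=0, X=0, W=1, Z=0) weight 1/540
  (Y=1, V=1, U=0, X=1, W=0, Z=0) weight 1/72
  (Y=1, V=1, U=0, X=1, W=1, Z=0) weight 1/108
  (Y=2, V=0, U=0, X=0, W=0, Z=0) weight 1/432
  … 3 more
Group by Y:
  weight(Y=0) = 1/72
  weight(Y=1) = 1/36
  weight(Y=2) = 1/72
Total weight = 1/72 + 1/36 + 1/72 = 1/18
P(Y=0 | obs) = 1/72 / 1/18 = 1/4
P(Y=1 | obs) = 1/36 / 1/18 = 1/2
P(Y=2 | obs) = 1/72 / 1/18 = 1/4

P(Y = 0 | obs) = 1/4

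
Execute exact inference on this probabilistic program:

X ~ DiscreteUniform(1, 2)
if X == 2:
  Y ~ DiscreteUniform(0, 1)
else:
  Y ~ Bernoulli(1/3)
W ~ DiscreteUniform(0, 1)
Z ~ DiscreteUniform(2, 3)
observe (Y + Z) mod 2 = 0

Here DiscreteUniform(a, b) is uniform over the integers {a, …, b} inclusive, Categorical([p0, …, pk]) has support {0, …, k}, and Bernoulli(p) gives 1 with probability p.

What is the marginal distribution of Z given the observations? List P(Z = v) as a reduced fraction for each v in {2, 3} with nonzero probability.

Enumerate traces; 8 have nonzero weight after conditioning:
  (X=1, Y=0, W=0, Z=2) weight 1/12
  (X=1, Y=0, W=1, Z=2) weight 1/12
  (X=1, Y=1, W=0, Z=3) weight 1/24
  (X=1, Y=1, W=1, Z=3) weight 1/24
  (X=2, Y=0, W=0, Z=2) weight 1/16
  (X=2, Y=0, W=1, Z=2) weight 1/16
  (X=2, Y=1, W=0, Z=3) weight 1/16
  (X=2, Y=1, W=1, Z=3) weight 1/16
Group by Z:
  weight(Z=2) = 7/24
  weight(Z=3) = 5/24
Total weight = 7/24 + 5/24 = 1/2
P(Z=2 | obs) = 7/24 / 1/2 = 7/12
P(Z=3 | obs) = 5/24 / 1/2 = 5/12

P(Z=2) = 7/12, P(Z=3) = 5/12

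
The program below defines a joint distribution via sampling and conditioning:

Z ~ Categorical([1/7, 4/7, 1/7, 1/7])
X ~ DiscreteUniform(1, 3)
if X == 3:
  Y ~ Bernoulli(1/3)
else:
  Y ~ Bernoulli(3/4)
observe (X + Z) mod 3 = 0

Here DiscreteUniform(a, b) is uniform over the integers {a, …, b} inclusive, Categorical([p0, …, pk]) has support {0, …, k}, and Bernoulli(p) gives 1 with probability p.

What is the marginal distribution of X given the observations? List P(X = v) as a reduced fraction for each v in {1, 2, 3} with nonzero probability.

P(X=1) = 1/7, P(X=2) = 4/7, P(X=3) = 2/7

Enumerate traces; 8 have nonzero weight after conditioning:
  (Z=0, X=3, Y=0) weight 2/63
  (Z=0, X=3, Y=1) weight 1/63
  (Z=1, X=2, Y=0) weight 1/21
  (Z=1, X=2, Y=1) weight 1/7
  (Z=2, X=1, Y=0) weight 1/84
  (Z=2, X=1, Y=1) weight 1/28
  (Z=3, X=3, Y=0) weight 2/63
  (Z=3, X=3, Y=1) weight 1/63
Group by X:
  weight(X=1) = 1/21
  weight(X=2) = 4/21
  weight(X=3) = 2/21
Total weight = 1/21 + 4/21 + 2/21 = 1/3
P(X=1 | obs) = 1/21 / 1/3 = 1/7
P(X=2 | obs) = 4/21 / 1/3 = 4/7
P(X=3 | obs) = 2/21 / 1/3 = 2/7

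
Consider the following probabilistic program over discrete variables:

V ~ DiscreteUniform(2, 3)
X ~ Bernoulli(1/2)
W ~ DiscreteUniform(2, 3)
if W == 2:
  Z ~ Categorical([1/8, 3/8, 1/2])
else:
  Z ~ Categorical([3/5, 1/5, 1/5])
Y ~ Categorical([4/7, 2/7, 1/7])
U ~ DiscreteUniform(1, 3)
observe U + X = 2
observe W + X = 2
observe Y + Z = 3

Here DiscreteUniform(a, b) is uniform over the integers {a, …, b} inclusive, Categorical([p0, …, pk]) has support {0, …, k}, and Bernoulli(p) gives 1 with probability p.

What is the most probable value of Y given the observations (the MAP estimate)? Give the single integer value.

Enumerate traces; 4 have nonzero weight after conditioning:
  (V=2, X=0, W=2, Z=1, Y=2, U=2) weight 1/448
  (V=2, X=0, W=2, Z=2, Y=1, U=2) weight 1/168
  (V=3, X=0, W=2, Z=1, Y=2, U=2) weight 1/448
  (V=3, X=0, W=2, Z=2, Y=1, U=2) weight 1/168
Group by Y:
  weight(Y=1) = 1/84
  weight(Y=2) = 1/224
Total weight = 1/84 + 1/224 = 11/672
P(Y=1 | obs) = 1/84 / 11/672 = 8/11
P(Y=2 | obs) = 1/224 / 11/672 = 3/11
argmax = 1

argmax_v P(Y = v | obs) = 1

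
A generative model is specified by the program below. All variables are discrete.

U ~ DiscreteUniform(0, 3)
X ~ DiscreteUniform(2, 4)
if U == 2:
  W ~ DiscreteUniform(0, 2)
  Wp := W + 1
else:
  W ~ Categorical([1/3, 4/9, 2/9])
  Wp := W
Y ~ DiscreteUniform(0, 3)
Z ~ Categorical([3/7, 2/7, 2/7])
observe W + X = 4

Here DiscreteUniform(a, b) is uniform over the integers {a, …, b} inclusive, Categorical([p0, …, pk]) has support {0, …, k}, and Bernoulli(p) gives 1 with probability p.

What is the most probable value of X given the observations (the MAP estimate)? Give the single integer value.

Enumerate traces; 144 have nonzero weight after conditioning:
  (U=0, X=2, W=2, Y=0, Z=0) weight 1/504
  (U=0, X=2, W=2, Y=0, Z=1) weight 1/756
  (U=0, X=2, W=2, Y=0, Z=2) weight 1/756
  (U=0, X=2, W=2, Y=1, Z=0) weight 1/504
  (U=0, X=2, W=2, Y=1, Z=1) weight 1/756
  (U=0, X=2, W=2, Y=1, Z=2) weight 1/756
  (U=0, X=2, W=2, Y=2, Z=0) weight 1/504
  (U=0, X=2, W=2, Y=2, Z=1) weight 1/756
  (U=0, X=3, W=1, Y=0, Z=0) weight 1/252
  (U=0, X=4, W=0, Y=0, Z=0) weight 1/336
  … 134 more
Group by X:
  weight(X=2) = 1/12
  weight(X=3) = 5/36
  weight(X=4) = 1/9
Total weight = 1/12 + 5/36 + 1/9 = 1/3
P(X=2 | obs) = 1/12 / 1/3 = 1/4
P(X=3 | obs) = 5/36 / 1/3 = 5/12
P(X=4 | obs) = 1/9 / 1/3 = 1/3
argmax = 3

argmax_v P(X = v | obs) = 3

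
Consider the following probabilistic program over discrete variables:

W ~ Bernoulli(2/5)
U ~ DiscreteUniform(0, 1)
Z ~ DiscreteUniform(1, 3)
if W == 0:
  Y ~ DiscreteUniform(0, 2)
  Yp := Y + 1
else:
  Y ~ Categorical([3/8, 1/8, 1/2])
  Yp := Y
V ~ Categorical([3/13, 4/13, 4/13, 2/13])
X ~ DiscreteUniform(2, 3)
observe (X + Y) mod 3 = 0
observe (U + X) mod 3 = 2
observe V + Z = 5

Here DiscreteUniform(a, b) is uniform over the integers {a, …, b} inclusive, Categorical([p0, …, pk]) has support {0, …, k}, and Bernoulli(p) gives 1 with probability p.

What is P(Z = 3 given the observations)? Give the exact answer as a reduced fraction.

P(Z = 3 | obs) = 2/3

Enumerate traces; 4 have nonzero weight after conditioning:
  (W=0, U=0, Z=2, Y=1, V=3, X=2) weight 1/390
  (W=0, U=0, Z=3, Y=1, V=2, X=2) weight 1/195
  (W=1, U=0, Z=2, Y=1, V=3, X=2) weight 1/1560
  (W=1, U=0, Z=3, Y=1, V=2, X=2) weight 1/780
Group by Z:
  weight(Z=2) = 1/312
  weight(Z=3) = 1/156
Total weight = 1/312 + 1/156 = 1/104
P(Z=2 | obs) = 1/312 / 1/104 = 1/3
P(Z=3 | obs) = 1/156 / 1/104 = 2/3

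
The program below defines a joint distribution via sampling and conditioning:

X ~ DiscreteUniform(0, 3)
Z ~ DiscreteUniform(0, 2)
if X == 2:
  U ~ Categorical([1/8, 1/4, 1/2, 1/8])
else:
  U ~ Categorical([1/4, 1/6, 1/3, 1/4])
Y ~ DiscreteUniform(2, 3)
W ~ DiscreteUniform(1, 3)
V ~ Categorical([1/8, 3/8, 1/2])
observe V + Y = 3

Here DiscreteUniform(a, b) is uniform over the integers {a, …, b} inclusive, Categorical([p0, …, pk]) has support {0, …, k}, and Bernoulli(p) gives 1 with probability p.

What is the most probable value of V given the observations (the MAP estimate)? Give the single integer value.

argmax_v P(V = v | obs) = 1

Enumerate traces; 288 have nonzero weight after conditioning:
  (X=0, Z=0, U=0, Y=2, W=1, V=1) weight 1/768
  (X=0, Z=0, U=0, Y=2, W=2, V=1) weight 1/768
  (X=0, Z=0, U=0, Y=2, W=3, V=1) weight 1/768
  (X=0, Z=0, U=0, Y=3, W=1, V=0) weight 1/2304
  (X=0, Z=0, U=0, Y=3, W=2, V=0) weight 1/2304
  (X=0, Z=0, U=0, Y=3, W=3, V=0) weight 1/2304
  (X=0, Z=0, U=1, Y=2, W=1, V=1) weight 1/1152
  (X=0, Z=0, U=1, Y=2, W=2, V=1) weight 1/1152
  … 280 more
Group by V:
  weight(V=0) = 1/16
  weight(V=1) = 3/16
Total weight = 1/16 + 3/16 = 1/4
P(V=0 | obs) = 1/16 / 1/4 = 1/4
P(V=1 | obs) = 3/16 / 1/4 = 3/4
argmax = 1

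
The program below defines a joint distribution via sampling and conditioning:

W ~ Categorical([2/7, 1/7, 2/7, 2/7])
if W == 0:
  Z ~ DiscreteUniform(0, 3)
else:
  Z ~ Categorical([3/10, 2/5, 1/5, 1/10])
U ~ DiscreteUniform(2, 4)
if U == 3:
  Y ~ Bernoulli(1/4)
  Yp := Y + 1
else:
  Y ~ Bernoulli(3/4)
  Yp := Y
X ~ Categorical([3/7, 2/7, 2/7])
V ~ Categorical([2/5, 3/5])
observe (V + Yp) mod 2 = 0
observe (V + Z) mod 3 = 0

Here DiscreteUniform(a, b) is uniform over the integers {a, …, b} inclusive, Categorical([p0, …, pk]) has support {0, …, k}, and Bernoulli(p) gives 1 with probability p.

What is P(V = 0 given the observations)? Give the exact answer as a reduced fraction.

Enumerate traces; 108 have nonzero weight after conditioning:
  (W=0, Z=0, U=2, Y=0, X=0, V=0) weight 1/980
  (W=0, Z=0, U=2, Y=0, X=1, V=0) weight 1/1470
  (W=0, Z=0, U=2, Y=0, X=2, V=0) weight 1/1470
  (W=0, Z=0, U=3, Y=1, X=0, V=0) weight 1/980
  (W=0, Z=0, U=3, Y=1, X=1, V=0) weight 1/1470
  (W=0, Z=0, U=3, Y=1, X=2, V=0) weight 1/1470
  (W=0, Z=0, U=4, Y=0, X=0, V=0) weight 1/980
  (W=0, Z=0, U=4, Y=0, X=1, V=0) weight 1/1470
  (W=0, Z=2, U=2, Y=1, X=0, V=1) weight 9/1960
  … 99 more
Group by V:
  weight(V=0) = 3/70
  weight(V=1) = 27/280
Total weight = 3/70 + 27/280 = 39/280
P(V=0 | obs) = 3/70 / 39/280 = 4/13
P(V=1 | obs) = 27/280 / 39/280 = 9/13

P(V = 0 | obs) = 4/13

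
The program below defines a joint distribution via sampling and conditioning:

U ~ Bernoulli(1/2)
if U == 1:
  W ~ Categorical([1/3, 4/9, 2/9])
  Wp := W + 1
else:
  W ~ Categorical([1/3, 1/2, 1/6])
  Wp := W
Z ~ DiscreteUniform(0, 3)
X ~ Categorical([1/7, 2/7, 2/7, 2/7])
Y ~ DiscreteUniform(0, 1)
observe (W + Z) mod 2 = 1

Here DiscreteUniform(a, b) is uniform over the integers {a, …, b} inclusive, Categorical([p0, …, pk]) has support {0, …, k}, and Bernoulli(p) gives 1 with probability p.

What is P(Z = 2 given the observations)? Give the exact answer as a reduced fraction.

Enumerate traces; 96 have nonzero weight after conditioning:
  (U=0, W=0, Z=1, X=0, Y=0) weight 1/336
  (U=0, W=0, Z=1, X=0, Y=1) weight 1/336
  (U=0, W=0, Z=1, X=1, Y=0) weight 1/168
  (U=0, W=0, Z=1, X=1, Y=1) weight 1/168
  (U=0, W=0, Z=1, X=2, Y=0) weight 1/168
  (U=0, W=0, Z=1, X=2, Y=1) weight 1/168
  (U=0, W=0, Z=1, X=3, Y=0) weight 1/168
  (U=0, W=0, Z=1, X=3, Y=1) weight 1/168
  (U=0, W=0, Z=3, X=0, Y=0) weight 1/336
  (U=0, W=1, Z=0, X=0, Y=0) weight 1/224
  … 86 more
Group by Z:
  weight(Z=0) = 17/144
  weight(Z=1) = 19/144
  weight(Z=2) = 17/144
  weight(Z=3) = 19/144
Total weight = 17/144 + 19/144 + 17/144 + 19/144 = 1/2
P(Z=0 | obs) = 17/144 / 1/2 = 17/72
P(Z=1 | obs) = 19/144 / 1/2 = 19/72
P(Z=2 | obs) = 17/144 / 1/2 = 17/72
P(Z=3 | obs) = 19/144 / 1/2 = 19/72

P(Z = 2 | obs) = 17/72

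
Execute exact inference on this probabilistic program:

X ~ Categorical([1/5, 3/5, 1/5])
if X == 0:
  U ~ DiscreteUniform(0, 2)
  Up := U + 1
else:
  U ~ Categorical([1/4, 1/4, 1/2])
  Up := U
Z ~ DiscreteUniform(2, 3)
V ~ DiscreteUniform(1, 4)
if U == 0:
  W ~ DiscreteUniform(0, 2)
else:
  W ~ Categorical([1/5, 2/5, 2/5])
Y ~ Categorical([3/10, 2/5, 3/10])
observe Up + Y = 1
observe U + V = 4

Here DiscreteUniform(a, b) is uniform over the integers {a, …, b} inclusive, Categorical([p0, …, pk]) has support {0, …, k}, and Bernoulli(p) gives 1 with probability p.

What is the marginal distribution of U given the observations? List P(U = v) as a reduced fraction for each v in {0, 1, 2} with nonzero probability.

Enumerate traces; 30 have nonzero weight after conditioning:
  (X=0, U=0, Z=2, V=4, W=0, Y=0) weight 1/1200
  (X=0, U=0, Z=2, V=4, W=1, Y=0) weight 1/1200
  (X=0, U=0, Z=2, V=4, W=2, Y=0) weight 1/1200
  (X=0, U=0, Z=3, V=4, W=0, Y=0) weight 1/1200
  (X=0, U=0, Z=3, V=4, W=1, Y=0) weight 1/1200
  (X=0, U=0, Z=3, V=4, W=2, Y=0) weight 1/1200
  (X=1, U=0, Z=2, V=4, W=0, Y=1) weight 1/400
  (X=1, U=0, Z=2, V=4, W=1, Y=1) weight 1/400
  (X=1, U=1, Z=2, V=3, W=0, Y=0) weight 9/8000
  … 21 more
Group by U:
  weight(U=0) = 1/40
  weight(U=1) = 3/200
Total weight = 1/40 + 3/200 = 1/25
P(U=0 | obs) = 1/40 / 1/25 = 5/8
P(U=1 | obs) = 3/200 / 1/25 = 3/8

P(U=0) = 5/8, P(U=1) = 3/8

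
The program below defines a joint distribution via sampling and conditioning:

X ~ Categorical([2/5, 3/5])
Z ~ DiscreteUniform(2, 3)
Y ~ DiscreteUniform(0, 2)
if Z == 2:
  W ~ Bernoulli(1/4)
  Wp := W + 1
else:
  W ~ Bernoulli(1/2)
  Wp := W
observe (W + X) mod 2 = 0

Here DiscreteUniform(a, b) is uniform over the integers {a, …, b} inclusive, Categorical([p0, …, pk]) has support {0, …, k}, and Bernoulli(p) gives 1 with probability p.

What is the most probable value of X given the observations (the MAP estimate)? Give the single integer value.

argmax_v P(X = v | obs) = 0

Enumerate traces; 12 have nonzero weight after conditioning:
  (X=0, Z=2, Y=0, W=0) weight 1/20
  (X=0, Z=2, Y=1, W=0) weight 1/20
  (X=0, Z=2, Y=2, W=0) weight 1/20
  (X=0, Z=3, Y=0, W=0) weight 1/30
  (X=0, Z=3, Y=1, W=0) weight 1/30
  (X=0, Z=3, Y=2, W=0) weight 1/30
  (X=1, Z=2, Y=0, W=1) weight 1/40
  (X=1, Z=2, Y=1, W=1) weight 1/40
  … 4 more
Group by X:
  weight(X=0) = 1/4
  weight(X=1) = 9/40
Total weight = 1/4 + 9/40 = 19/40
P(X=0 | obs) = 1/4 / 19/40 = 10/19
P(X=1 | obs) = 9/40 / 19/40 = 9/19
argmax = 0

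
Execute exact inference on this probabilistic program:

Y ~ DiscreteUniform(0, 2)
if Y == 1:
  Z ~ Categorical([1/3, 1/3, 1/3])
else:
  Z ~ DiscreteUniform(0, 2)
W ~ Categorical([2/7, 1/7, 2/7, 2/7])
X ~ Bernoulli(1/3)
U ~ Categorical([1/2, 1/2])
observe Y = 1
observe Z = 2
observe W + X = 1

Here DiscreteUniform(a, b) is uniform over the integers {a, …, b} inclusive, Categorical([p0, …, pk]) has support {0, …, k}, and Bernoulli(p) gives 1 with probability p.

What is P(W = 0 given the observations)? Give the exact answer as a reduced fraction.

Enumerate traces; 4 have nonzero weight after conditioning:
  (Y=1, Z=2, W=0, X=1, U=0) weight 1/189
  (Y=1, Z=2, W=0, X=1, U=1) weight 1/189
  (Y=1, Z=2, W=1, X=0, U=0) weight 1/189
  (Y=1, Z=2, W=1, X=0, U=1) weight 1/189
Group by W:
  weight(W=0) = 2/189
  weight(W=1) = 2/189
Total weight = 2/189 + 2/189 = 4/189
P(W=0 | obs) = 2/189 / 4/189 = 1/2
P(W=1 | obs) = 2/189 / 4/189 = 1/2

P(W = 0 | obs) = 1/2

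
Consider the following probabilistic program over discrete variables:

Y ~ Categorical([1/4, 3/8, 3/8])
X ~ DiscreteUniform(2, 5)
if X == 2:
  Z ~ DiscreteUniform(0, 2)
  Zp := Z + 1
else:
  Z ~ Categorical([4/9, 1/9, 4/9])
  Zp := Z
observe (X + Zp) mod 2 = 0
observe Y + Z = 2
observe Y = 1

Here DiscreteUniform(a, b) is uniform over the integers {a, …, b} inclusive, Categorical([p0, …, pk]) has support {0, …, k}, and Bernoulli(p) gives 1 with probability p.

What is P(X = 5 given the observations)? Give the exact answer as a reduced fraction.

P(X = 5 | obs) = 1/5

Enumerate traces; 3 have nonzero weight after conditioning:
  (Y=1, X=2, Z=1) weight 1/32
  (Y=1, X=3, Z=1) weight 1/96
  (Y=1, X=5, Z=1) weight 1/96
Group by X:
  weight(X=2) = 1/32
  weight(X=3) = 1/96
  weight(X=5) = 1/96
Total weight = 1/32 + 1/96 + 1/96 = 5/96
P(X=2 | obs) = 1/32 / 5/96 = 3/5
P(X=3 | obs) = 1/96 / 5/96 = 1/5
P(X=5 | obs) = 1/96 / 5/96 = 1/5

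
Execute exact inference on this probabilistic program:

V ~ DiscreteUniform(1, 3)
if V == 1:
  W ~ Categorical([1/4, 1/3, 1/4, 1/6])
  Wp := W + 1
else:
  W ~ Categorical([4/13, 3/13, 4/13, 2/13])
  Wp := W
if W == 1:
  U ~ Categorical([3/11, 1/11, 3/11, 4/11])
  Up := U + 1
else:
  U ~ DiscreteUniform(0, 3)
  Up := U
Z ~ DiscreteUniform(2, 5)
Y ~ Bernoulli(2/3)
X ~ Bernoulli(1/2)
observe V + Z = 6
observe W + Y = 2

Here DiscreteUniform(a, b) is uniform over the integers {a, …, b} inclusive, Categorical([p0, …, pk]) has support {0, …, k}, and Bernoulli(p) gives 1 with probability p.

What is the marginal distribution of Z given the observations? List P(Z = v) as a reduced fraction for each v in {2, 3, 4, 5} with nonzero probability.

P(Z=3) = 120/383, P(Z=4) = 120/383, P(Z=5) = 143/383

Enumerate traces; 48 have nonzero weight after conditioning:
  (V=1, W=1, U=0, Z=5, Y=1, X=0) weight 1/396
  (V=1, W=1, U=0, Z=5, Y=1, X=1) weight 1/396
  (V=1, W=1, U=1, Z=5, Y=1, X=0) weight 1/1188
  (V=1, W=1, U=1, Z=5, Y=1, X=1) weight 1/1188
  (V=1, W=1, U=2, Z=5, Y=1, X=0) weight 1/396
  (V=1, W=1, U=2, Z=5, Y=1, X=1) weight 1/396
  (V=1, W=1, U=3, Z=5, Y=1, X=0) weight 1/297
  (V=1, W=1, U=3, Z=5, Y=1, X=1) weight 1/297
  (V=2, W=1, U=0, Z=4, Y=1, X=0) weight 1/572
  (V=3, W=1, U=0, Z=3, Y=1, X=0) weight 1/572
  … 38 more
Group by Z:
  weight(Z=3) = 5/234
  weight(Z=4) = 5/234
  weight(Z=5) = 11/432
Total weight = 5/234 + 5/234 + 11/432 = 383/5616
P(Z=3 | obs) = 5/234 / 383/5616 = 120/383
P(Z=4 | obs) = 5/234 / 383/5616 = 120/383
P(Z=5 | obs) = 11/432 / 383/5616 = 143/383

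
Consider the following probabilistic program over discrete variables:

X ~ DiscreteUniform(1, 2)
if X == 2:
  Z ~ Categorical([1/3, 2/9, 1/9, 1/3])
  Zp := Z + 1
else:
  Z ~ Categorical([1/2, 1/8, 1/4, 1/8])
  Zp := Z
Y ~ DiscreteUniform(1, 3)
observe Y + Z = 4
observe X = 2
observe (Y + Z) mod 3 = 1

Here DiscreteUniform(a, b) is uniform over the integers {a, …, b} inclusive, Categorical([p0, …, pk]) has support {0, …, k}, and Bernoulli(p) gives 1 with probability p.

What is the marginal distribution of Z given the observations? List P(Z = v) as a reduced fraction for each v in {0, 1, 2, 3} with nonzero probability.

Enumerate traces; 3 have nonzero weight after conditioning:
  (X=2, Z=1, Y=3) weight 1/27
  (X=2, Z=2, Y=2) weight 1/54
  (X=2, Z=3, Y=1) weight 1/18
Group by Z:
  weight(Z=1) = 1/27
  weight(Z=2) = 1/54
  weight(Z=3) = 1/18
Total weight = 1/27 + 1/54 + 1/18 = 1/9
P(Z=1 | obs) = 1/27 / 1/9 = 1/3
P(Z=2 | obs) = 1/54 / 1/9 = 1/6
P(Z=3 | obs) = 1/18 / 1/9 = 1/2

P(Z=1) = 1/3, P(Z=2) = 1/6, P(Z=3) = 1/2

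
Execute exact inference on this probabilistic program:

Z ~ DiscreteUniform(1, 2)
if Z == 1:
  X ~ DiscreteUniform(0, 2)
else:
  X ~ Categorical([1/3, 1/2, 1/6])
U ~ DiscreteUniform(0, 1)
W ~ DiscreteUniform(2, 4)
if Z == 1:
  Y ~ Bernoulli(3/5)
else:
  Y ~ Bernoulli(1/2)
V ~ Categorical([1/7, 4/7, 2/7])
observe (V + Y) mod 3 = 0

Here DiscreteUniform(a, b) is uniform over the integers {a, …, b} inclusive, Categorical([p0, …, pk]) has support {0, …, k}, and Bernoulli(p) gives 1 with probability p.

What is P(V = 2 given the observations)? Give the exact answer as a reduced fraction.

P(V = 2 | obs) = 22/31

Enumerate traces; 72 have nonzero weight after conditioning:
  (Z=1, X=0, U=0, W=2, Y=0, V=0) weight 1/630
  (Z=1, X=0, U=0, W=2, Y=1, V=2) weight 1/210
  (Z=1, X=0, U=0, W=3, Y=0, V=0) weight 1/630
  (Z=1, X=0, U=0, W=3, Y=1, V=2) weight 1/210
  (Z=1, X=0, U=0, W=4, Y=0, V=0) weight 1/630
  (Z=1, X=0, U=0, W=4, Y=1, V=2) weight 1/210
  (Z=1, X=0, U=1, W=2, Y=0, V=0) weight 1/630
  (Z=1, X=0, U=1, W=2, Y=1, V=2) weight 1/210
  … 64 more
Group by V:
  weight(V=0) = 9/140
  weight(V=2) = 11/70
Total weight = 9/140 + 11/70 = 31/140
P(V=0 | obs) = 9/140 / 31/140 = 9/31
P(V=2 | obs) = 11/70 / 31/140 = 22/31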